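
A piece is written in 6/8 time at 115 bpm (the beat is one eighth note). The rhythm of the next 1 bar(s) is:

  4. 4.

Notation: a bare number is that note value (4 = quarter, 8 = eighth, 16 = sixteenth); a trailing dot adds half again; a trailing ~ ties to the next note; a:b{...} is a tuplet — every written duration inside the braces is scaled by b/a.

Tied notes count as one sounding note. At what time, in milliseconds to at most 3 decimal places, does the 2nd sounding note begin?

note 2 onset = 3b = 1565.217ms

1. 0.0ms @ 0 + 1565.217ms (3)
2. 1565.217ms @ 3 + 1565.217ms (3)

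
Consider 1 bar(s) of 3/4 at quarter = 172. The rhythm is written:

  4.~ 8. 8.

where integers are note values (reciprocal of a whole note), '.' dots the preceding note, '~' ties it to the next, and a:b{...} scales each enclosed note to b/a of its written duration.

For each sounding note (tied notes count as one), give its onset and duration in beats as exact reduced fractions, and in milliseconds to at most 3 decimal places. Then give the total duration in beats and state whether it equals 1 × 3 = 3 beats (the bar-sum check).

1) 0.0ms=0b +784.884ms=9/4b
2) 784.884ms=9/4b +261.628ms=3/4b
Σ=3b of 3 (172bpm 3/4) — PASS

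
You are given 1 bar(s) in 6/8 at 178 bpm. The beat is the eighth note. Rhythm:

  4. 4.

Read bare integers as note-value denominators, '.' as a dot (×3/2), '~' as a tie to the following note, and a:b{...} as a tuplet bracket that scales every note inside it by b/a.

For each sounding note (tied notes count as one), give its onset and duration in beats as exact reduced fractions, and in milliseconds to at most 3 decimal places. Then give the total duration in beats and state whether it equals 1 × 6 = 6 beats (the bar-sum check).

1) 0.0ms=0b +1011.236ms=3b
2) 1011.236ms=3b +1011.236ms=3b
Σ=6b of 6 (178bpm 6/8) — PASS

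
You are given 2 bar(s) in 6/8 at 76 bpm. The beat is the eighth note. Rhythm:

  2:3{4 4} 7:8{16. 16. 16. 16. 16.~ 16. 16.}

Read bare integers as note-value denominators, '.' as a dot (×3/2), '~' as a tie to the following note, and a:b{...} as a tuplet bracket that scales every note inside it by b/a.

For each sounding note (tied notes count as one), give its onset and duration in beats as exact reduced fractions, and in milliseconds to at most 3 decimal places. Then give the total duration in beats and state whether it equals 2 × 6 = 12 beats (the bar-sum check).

1) 0.0ms=0b +2368.421ms=3b
2) 2368.421ms=3b +2368.421ms=3b
3) 4736.842ms=6b +676.692ms=6/7b
4) 5413.534ms=48/7b +676.692ms=6/7b
5) 6090.226ms=54/7b +676.692ms=6/7b
6) 6766.917ms=60/7b +676.692ms=6/7b
7) 7443.609ms=66/7b +1353.383ms=12/7b
8) 8796.992ms=78/7b +676.692ms=6/7b
Σ=12b of 12 (76bpm 6/8) — PASS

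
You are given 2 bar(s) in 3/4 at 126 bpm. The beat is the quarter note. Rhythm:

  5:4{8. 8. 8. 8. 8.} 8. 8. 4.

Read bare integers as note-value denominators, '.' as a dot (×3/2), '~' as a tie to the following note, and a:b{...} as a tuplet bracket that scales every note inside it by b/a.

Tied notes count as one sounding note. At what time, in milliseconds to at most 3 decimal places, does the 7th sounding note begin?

note 7 onset = 15/4b = 1785.714ms

1. 0.0ms @ 0 + 285.714ms (3/5)
2. 285.714ms @ 3/5 + 285.714ms (3/5)
3. 571.429ms @ 6/5 + 285.714ms (3/5)
4. 857.143ms @ 9/5 + 285.714ms (3/5)
5. 1142.857ms @ 12/5 + 285.714ms (3/5)
6. 1428.571ms @ 3 + 357.143ms (3/4)
7. 1785.714ms @ 15/4 + 357.143ms (3/4)
8. 2142.857ms @ 9/2 + 714.286ms (3/2)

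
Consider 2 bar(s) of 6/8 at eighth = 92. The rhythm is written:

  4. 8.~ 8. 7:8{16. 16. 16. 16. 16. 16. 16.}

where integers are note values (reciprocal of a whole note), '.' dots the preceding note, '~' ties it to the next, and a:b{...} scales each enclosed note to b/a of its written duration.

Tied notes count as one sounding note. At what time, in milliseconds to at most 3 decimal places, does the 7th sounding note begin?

note 7 onset = 66/7b = 6149.068ms

1. 0.0ms @ 0 + 1956.522ms (3)
2. 1956.522ms @ 3 + 1956.522ms (3)
3. 3913.043ms @ 6 + 559.006ms (6/7)
4. 4472.05ms @ 48/7 + 559.006ms (6/7)
5. 5031.056ms @ 54/7 + 559.006ms (6/7)
6. 5590.062ms @ 60/7 + 559.006ms (6/7)
7. 6149.068ms @ 66/7 + 559.006ms (6/7)
8. 6708.075ms @ 72/7 + 559.006ms (6/7)
9. 7267.081ms @ 78/7 + 559.006ms (6/7)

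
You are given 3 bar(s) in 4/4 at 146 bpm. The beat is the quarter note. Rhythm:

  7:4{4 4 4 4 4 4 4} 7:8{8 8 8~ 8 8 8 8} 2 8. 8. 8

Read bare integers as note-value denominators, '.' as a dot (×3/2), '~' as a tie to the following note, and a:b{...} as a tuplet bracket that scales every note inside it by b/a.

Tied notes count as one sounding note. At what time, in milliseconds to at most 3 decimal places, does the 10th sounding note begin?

1. 0.0ms @ 0 + 234.834ms (4/7)
2. 234.834ms @ 4/7 + 234.834ms (4/7)
3. 469.667ms @ 8/7 + 234.834ms (4/7)
4. 704.501ms @ 12/7 + 234.834ms (4/7)
5. 939.335ms @ 16/7 + 234.834ms (4/7)
6. 1174.168ms @ 20/7 + 234.834ms (4/7)
7. 1409.002ms @ 24/7 + 234.834ms (4/7)
8. 1643.836ms @ 4 + 234.834ms (4/7)
9. 1878.669ms @ 32/7 + 234.834ms (4/7)
10. 2113.503ms @ 36/7 + 469.667ms (8/7)
11. 2583.17ms @ 44/7 + 234.834ms (4/7)
12. 2818.004ms @ 48/7 + 234.834ms (4/7)
13. 3052.838ms @ 52/7 + 234.834ms (4/7)
14. 3287.671ms @ 8 + 821.918ms (2)
15. 4109.589ms @ 10 + 308.219ms (3/4)
16. 4417.808ms @ 43/4 + 308.219ms (3/4)
17. 4726.027ms @ 23/2 + 205.479ms (1/2)

note 10 onset = 36/7b = 2113.503ms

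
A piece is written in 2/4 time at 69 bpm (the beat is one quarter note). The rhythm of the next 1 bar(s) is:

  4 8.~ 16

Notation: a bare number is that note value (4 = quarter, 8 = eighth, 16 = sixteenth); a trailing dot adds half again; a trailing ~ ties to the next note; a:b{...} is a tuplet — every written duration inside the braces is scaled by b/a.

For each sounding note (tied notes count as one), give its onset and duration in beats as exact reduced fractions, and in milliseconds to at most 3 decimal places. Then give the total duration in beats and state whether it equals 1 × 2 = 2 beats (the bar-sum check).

1) 0.0ms=0b +869.565ms=1b
2) 869.565ms=1b +869.565ms=1b
Σ=2b of 2 (69bpm 2/4) — PASS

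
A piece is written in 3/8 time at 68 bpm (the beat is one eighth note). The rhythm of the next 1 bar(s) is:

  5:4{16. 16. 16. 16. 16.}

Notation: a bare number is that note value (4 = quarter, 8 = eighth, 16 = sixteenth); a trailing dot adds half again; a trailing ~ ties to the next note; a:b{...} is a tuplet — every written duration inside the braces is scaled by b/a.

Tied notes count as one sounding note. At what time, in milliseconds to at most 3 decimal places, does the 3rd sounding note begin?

1. 0.0ms @ 0 + 529.412ms (3/5)
2. 529.412ms @ 3/5 + 529.412ms (3/5)
3. 1058.824ms @ 6/5 + 529.412ms (3/5)
4. 1588.235ms @ 9/5 + 529.412ms (3/5)
5. 2117.647ms @ 12/5 + 529.412ms (3/5)

note 3 onset = 6/5b = 1058.824ms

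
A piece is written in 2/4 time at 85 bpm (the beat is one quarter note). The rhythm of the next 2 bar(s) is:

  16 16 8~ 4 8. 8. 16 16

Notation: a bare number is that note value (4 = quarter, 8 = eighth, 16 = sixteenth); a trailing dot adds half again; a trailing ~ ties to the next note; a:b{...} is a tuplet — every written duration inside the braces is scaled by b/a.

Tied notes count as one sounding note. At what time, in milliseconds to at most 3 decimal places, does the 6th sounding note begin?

note 6 onset = 7/2b = 2470.588ms

1. 0.0ms @ 0 + 176.471ms (1/4)
2. 176.471ms @ 1/4 + 176.471ms (1/4)
3. 352.941ms @ 1/2 + 1058.824ms (3/2)
4. 1411.765ms @ 2 + 529.412ms (3/4)
5. 1941.176ms @ 11/4 + 529.412ms (3/4)
6. 2470.588ms @ 7/2 + 176.471ms (1/4)
7. 2647.059ms @ 15/4 + 176.471ms (1/4)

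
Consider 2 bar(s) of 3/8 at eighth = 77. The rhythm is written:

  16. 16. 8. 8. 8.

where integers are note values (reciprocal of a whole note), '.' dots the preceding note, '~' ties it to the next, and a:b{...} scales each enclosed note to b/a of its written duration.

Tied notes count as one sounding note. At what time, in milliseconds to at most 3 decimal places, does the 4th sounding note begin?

note 4 onset = 3b = 2337.662ms

1. 0.0ms @ 0 + 584.416ms (3/4)
2. 584.416ms @ 3/4 + 584.416ms (3/4)
3. 1168.831ms @ 3/2 + 1168.831ms (3/2)
4. 2337.662ms @ 3 + 1168.831ms (3/2)
5. 3506.494ms @ 9/2 + 1168.831ms (3/2)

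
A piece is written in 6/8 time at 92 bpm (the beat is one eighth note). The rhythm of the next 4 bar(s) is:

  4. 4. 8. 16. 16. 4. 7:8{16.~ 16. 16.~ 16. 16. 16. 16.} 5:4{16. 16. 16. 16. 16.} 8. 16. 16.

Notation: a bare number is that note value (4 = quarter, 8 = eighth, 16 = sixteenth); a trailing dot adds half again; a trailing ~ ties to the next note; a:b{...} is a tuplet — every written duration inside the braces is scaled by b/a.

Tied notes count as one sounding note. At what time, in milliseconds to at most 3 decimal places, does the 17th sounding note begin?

note 17 onset = 21b = 13695.652ms

1. 0.0ms @ 0 + 1956.522ms (3)
2. 1956.522ms @ 3 + 1956.522ms (3)
3. 3913.043ms @ 6 + 978.261ms (3/2)
4. 4891.304ms @ 15/2 + 489.13ms (3/4)
5. 5380.435ms @ 33/4 + 489.13ms (3/4)
6. 5869.565ms @ 9 + 1956.522ms (3)
7. 7826.087ms @ 12 + 1118.012ms (12/7)
8. 8944.099ms @ 96/7 + 1118.012ms (12/7)
9. 10062.112ms @ 108/7 + 559.006ms (6/7)
10. 10621.118ms @ 114/7 + 559.006ms (6/7)
11. 11180.124ms @ 120/7 + 559.006ms (6/7)
12. 11739.13ms @ 18 + 391.304ms (3/5)
13. 12130.435ms @ 93/5 + 391.304ms (3/5)
14. 12521.739ms @ 96/5 + 391.304ms (3/5)
15. 12913.043ms @ 99/5 + 391.304ms (3/5)
16. 13304.348ms @ 102/5 + 391.304ms (3/5)
17. 13695.652ms @ 21 + 978.261ms (3/2)
18. 14673.913ms @ 45/2 + 489.13ms (3/4)
19. 15163.043ms @ 93/4 + 489.13ms (3/4)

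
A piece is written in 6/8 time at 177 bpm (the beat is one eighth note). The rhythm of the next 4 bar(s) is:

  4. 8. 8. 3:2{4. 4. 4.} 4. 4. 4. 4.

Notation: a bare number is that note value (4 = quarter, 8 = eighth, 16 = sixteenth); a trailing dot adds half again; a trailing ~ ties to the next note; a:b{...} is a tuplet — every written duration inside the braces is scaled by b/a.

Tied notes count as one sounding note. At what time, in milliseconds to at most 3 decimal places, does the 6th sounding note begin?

note 6 onset = 10b = 3389.831ms

1. 0.0ms @ 0 + 1016.949ms (3)
2. 1016.949ms @ 3 + 508.475ms (3/2)
3. 1525.424ms @ 9/2 + 508.475ms (3/2)
4. 2033.898ms @ 6 + 677.966ms (2)
5. 2711.864ms @ 8 + 677.966ms (2)
6. 3389.831ms @ 10 + 677.966ms (2)
7. 4067.797ms @ 12 + 1016.949ms (3)
8. 5084.746ms @ 15 + 1016.949ms (3)
9. 6101.695ms @ 18 + 1016.949ms (3)
10. 7118.644ms @ 21 + 1016.949ms (3)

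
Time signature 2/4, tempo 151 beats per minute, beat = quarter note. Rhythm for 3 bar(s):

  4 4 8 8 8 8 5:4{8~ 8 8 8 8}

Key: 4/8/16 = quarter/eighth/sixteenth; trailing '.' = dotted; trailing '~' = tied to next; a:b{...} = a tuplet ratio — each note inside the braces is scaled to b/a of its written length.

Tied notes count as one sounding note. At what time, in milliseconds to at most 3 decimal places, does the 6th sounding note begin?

note 6 onset = 7/2b = 1390.728ms

1. 0.0ms @ 0 + 397.351ms (1)
2. 397.351ms @ 1 + 397.351ms (1)
3. 794.702ms @ 2 + 198.675ms (1/2)
4. 993.377ms @ 5/2 + 198.675ms (1/2)
5. 1192.053ms @ 3 + 198.675ms (1/2)
6. 1390.728ms @ 7/2 + 198.675ms (1/2)
7. 1589.404ms @ 4 + 317.881ms (4/5)
8. 1907.285ms @ 24/5 + 158.94ms (2/5)
9. 2066.225ms @ 26/5 + 158.94ms (2/5)
10. 2225.166ms @ 28/5 + 158.94ms (2/5)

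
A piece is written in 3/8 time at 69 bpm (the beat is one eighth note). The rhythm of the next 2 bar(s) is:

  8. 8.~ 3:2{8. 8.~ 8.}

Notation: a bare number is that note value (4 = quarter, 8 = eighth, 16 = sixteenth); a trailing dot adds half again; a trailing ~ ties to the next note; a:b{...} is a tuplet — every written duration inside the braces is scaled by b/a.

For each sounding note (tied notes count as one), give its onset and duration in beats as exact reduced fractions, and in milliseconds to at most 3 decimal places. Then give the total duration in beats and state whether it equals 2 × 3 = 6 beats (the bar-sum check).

1) 0.0ms=0b +1304.348ms=3/2b
2) 1304.348ms=3/2b +2173.913ms=5/2b
3) 3478.261ms=4b +1739.13ms=2b
Σ=6b of 6 (69bpm 3/8) — PASS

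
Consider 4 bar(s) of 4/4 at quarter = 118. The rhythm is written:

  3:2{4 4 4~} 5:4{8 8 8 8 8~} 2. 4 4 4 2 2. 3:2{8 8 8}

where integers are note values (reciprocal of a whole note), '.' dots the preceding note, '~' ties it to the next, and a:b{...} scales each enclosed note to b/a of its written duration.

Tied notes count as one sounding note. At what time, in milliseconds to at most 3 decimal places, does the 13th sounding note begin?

note 13 onset = 15b = 7627.119ms

1. 0.0ms @ 0 + 338.983ms (2/3)
2. 338.983ms @ 2/3 + 338.983ms (2/3)
3. 677.966ms @ 4/3 + 542.373ms (16/15)
4. 1220.339ms @ 12/5 + 203.39ms (2/5)
5. 1423.729ms @ 14/5 + 203.39ms (2/5)
6. 1627.119ms @ 16/5 + 203.39ms (2/5)
7. 1830.508ms @ 18/5 + 1728.814ms (17/5)
8. 3559.322ms @ 7 + 508.475ms (1)
9. 4067.797ms @ 8 + 508.475ms (1)
10. 4576.271ms @ 9 + 508.475ms (1)
11. 5084.746ms @ 10 + 1016.949ms (2)
12. 6101.695ms @ 12 + 1525.424ms (3)
13. 7627.119ms @ 15 + 169.492ms (1/3)
14. 7796.61ms @ 46/3 + 169.492ms (1/3)
15. 7966.102ms @ 47/3 + 169.492ms (1/3)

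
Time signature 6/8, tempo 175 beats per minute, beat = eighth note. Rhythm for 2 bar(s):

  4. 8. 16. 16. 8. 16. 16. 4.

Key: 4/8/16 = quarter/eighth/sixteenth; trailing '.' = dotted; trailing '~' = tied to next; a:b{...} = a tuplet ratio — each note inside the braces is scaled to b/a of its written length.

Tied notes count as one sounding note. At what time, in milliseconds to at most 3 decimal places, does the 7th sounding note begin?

1. 0.0ms @ 0 + 1028.571ms (3)
2. 1028.571ms @ 3 + 514.286ms (3/2)
3. 1542.857ms @ 9/2 + 257.143ms (3/4)
4. 1800.0ms @ 21/4 + 257.143ms (3/4)
5. 2057.143ms @ 6 + 514.286ms (3/2)
6. 2571.429ms @ 15/2 + 257.143ms (3/4)
7. 2828.571ms @ 33/4 + 257.143ms (3/4)
8. 3085.714ms @ 9 + 1028.571ms (3)

note 7 onset = 33/4b = 2828.571ms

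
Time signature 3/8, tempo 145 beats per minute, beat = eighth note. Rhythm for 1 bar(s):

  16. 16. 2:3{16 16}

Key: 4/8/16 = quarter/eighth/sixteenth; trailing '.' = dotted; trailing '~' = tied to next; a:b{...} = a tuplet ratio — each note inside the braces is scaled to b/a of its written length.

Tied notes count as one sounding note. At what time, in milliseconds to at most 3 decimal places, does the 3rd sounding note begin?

1. 0.0ms @ 0 + 310.345ms (3/4)
2. 310.345ms @ 3/4 + 310.345ms (3/4)
3. 620.69ms @ 3/2 + 310.345ms (3/4)
4. 931.034ms @ 9/4 + 310.345ms (3/4)

note 3 onset = 3/2b = 620.69ms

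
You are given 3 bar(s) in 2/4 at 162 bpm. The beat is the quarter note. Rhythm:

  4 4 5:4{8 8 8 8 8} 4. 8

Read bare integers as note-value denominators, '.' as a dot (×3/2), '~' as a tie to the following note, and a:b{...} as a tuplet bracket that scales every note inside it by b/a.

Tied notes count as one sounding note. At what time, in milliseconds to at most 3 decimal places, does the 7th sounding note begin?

note 7 onset = 18/5b = 1333.333ms

1. 0.0ms @ 0 + 370.37ms (1)
2. 370.37ms @ 1 + 370.37ms (1)
3. 740.741ms @ 2 + 148.148ms (2/5)
4. 888.889ms @ 12/5 + 148.148ms (2/5)
5. 1037.037ms @ 14/5 + 148.148ms (2/5)
6. 1185.185ms @ 16/5 + 148.148ms (2/5)
7. 1333.333ms @ 18/5 + 148.148ms (2/5)
8. 1481.481ms @ 4 + 555.556ms (3/2)
9. 2037.037ms @ 11/2 + 185.185ms (1/2)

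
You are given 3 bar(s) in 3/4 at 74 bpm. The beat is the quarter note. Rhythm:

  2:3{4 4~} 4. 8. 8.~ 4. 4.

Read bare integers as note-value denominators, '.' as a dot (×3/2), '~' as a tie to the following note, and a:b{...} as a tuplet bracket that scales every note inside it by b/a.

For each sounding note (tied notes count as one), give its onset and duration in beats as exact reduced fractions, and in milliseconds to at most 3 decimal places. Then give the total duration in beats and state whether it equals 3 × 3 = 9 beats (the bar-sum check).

1) 0.0ms=0b +1216.216ms=3/2b
2) 1216.216ms=3/2b +2432.432ms=3b
3) 3648.649ms=9/2b +608.108ms=3/4b
4) 4256.757ms=21/4b +1824.324ms=9/4b
5) 6081.081ms=15/2b +1216.216ms=3/2b
Σ=9b of 9 (74bpm 3/4) — PASS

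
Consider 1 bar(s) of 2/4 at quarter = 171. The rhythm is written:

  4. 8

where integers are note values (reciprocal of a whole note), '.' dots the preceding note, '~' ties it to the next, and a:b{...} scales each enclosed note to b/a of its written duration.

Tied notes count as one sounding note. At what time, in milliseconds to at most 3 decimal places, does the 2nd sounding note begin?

1. 0.0ms @ 0 + 526.316ms (3/2)
2. 526.316ms @ 3/2 + 175.439ms (1/2)

note 2 onset = 3/2b = 526.316ms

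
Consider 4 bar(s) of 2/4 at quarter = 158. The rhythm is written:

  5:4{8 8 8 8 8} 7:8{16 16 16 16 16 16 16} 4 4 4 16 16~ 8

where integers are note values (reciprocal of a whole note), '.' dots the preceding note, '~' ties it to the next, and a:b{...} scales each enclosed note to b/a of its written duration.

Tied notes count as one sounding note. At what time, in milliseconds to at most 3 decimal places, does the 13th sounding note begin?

note 13 onset = 4b = 1518.987ms

1. 0.0ms @ 0 + 151.899ms (2/5)
2. 151.899ms @ 2/5 + 151.899ms (2/5)
3. 303.797ms @ 4/5 + 151.899ms (2/5)
4. 455.696ms @ 6/5 + 151.899ms (2/5)
5. 607.595ms @ 8/5 + 151.899ms (2/5)
6. 759.494ms @ 2 + 108.499ms (2/7)
7. 867.993ms @ 16/7 + 108.499ms (2/7)
8. 976.492ms @ 18/7 + 108.499ms (2/7)
9. 1084.991ms @ 20/7 + 108.499ms (2/7)
10. 1193.49ms @ 22/7 + 108.499ms (2/7)
11. 1301.989ms @ 24/7 + 108.499ms (2/7)
12. 1410.488ms @ 26/7 + 108.499ms (2/7)
13. 1518.987ms @ 4 + 379.747ms (1)
14. 1898.734ms @ 5 + 379.747ms (1)
15. 2278.481ms @ 6 + 379.747ms (1)
16. 2658.228ms @ 7 + 94.937ms (1/4)
17. 2753.165ms @ 29/4 + 284.81ms (3/4)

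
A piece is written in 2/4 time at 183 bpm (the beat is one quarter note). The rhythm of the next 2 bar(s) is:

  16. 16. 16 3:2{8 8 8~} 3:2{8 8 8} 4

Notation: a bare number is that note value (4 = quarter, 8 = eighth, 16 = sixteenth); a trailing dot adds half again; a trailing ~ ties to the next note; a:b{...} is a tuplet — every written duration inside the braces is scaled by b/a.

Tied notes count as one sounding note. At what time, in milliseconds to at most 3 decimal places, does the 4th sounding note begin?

1. 0.0ms @ 0 + 122.951ms (3/8)
2. 122.951ms @ 3/8 + 122.951ms (3/8)
3. 245.902ms @ 3/4 + 81.967ms (1/4)
4. 327.869ms @ 1 + 109.29ms (1/3)
5. 437.158ms @ 4/3 + 109.29ms (1/3)
6. 546.448ms @ 5/3 + 218.579ms (2/3)
7. 765.027ms @ 7/3 + 109.29ms (1/3)
8. 874.317ms @ 8/3 + 109.29ms (1/3)
9. 983.607ms @ 3 + 327.869ms (1)

note 4 onset = 1b = 327.869ms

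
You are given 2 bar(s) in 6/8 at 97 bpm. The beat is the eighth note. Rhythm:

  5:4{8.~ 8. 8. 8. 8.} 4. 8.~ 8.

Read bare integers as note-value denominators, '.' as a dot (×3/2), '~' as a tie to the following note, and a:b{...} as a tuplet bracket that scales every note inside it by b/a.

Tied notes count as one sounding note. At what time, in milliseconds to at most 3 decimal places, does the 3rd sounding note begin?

1. 0.0ms @ 0 + 1484.536ms (12/5)
2. 1484.536ms @ 12/5 + 742.268ms (6/5)
3. 2226.804ms @ 18/5 + 742.268ms (6/5)
4. 2969.072ms @ 24/5 + 742.268ms (6/5)
5. 3711.34ms @ 6 + 1855.67ms (3)
6. 5567.01ms @ 9 + 1855.67ms (3)

note 3 onset = 18/5b = 2226.804ms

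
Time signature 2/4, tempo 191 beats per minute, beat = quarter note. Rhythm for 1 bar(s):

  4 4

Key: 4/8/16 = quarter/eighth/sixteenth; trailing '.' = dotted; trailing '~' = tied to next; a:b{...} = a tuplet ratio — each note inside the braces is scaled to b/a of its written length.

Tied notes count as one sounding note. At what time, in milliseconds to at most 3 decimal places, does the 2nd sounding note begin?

1. 0.0ms @ 0 + 314.136ms (1)
2. 314.136ms @ 1 + 314.136ms (1)

note 2 onset = 1b = 314.136ms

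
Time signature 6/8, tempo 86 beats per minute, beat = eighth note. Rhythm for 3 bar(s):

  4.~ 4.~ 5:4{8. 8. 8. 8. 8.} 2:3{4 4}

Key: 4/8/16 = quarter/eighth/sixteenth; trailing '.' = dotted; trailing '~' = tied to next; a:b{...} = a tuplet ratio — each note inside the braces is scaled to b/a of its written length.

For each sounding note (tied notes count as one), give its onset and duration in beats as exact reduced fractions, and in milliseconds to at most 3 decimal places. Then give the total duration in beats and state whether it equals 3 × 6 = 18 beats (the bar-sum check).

1) 0.0ms=0b +5023.256ms=36/5b
2) 5023.256ms=36/5b +837.209ms=6/5b
3) 5860.465ms=42/5b +837.209ms=6/5b
4) 6697.674ms=48/5b +837.209ms=6/5b
5) 7534.884ms=54/5b +837.209ms=6/5b
6) 8372.093ms=12b +2093.023ms=3b
7) 10465.116ms=15b +2093.023ms=3b
Σ=18b of 18 (86bpm 6/8) — PASS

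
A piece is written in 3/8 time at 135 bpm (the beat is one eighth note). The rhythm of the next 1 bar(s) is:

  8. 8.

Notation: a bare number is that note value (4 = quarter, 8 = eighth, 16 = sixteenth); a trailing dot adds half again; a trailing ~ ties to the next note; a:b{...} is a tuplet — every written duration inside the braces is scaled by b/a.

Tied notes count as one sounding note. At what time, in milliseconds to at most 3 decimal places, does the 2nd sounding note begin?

1. 0.0ms @ 0 + 666.667ms (3/2)
2. 666.667ms @ 3/2 + 666.667ms (3/2)

note 2 onset = 3/2b = 666.667ms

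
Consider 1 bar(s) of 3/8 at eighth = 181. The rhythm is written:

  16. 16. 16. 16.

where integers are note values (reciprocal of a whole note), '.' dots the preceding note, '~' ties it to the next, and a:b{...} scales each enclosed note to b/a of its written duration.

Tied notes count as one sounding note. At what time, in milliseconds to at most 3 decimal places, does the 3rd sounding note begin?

note 3 onset = 3/2b = 497.238ms

1. 0.0ms @ 0 + 248.619ms (3/4)
2. 248.619ms @ 3/4 + 248.619ms (3/4)
3. 497.238ms @ 3/2 + 248.619ms (3/4)
4. 745.856ms @ 9/4 + 248.619ms (3/4)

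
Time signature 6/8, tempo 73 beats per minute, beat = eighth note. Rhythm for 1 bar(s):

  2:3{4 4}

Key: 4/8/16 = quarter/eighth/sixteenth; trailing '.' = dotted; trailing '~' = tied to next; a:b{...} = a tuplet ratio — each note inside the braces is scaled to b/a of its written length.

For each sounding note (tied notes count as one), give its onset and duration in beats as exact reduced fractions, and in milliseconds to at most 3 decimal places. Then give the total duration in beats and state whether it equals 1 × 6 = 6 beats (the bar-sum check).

1) 0.0ms=0b +2465.753ms=3b
2) 2465.753ms=3b +2465.753ms=3b
Σ=6b of 6 (73bpm 6/8) — PASS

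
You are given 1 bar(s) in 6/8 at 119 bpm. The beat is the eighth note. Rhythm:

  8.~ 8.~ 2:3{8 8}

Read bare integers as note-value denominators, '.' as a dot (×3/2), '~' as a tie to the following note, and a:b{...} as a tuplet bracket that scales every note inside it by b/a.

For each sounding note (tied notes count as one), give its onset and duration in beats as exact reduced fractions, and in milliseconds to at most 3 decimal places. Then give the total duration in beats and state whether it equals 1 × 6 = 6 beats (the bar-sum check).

1) 0.0ms=0b +2268.908ms=9/2b
2) 2268.908ms=9/2b +756.303ms=3/2b
Σ=6b of 6 (119bpm 6/8) — PASS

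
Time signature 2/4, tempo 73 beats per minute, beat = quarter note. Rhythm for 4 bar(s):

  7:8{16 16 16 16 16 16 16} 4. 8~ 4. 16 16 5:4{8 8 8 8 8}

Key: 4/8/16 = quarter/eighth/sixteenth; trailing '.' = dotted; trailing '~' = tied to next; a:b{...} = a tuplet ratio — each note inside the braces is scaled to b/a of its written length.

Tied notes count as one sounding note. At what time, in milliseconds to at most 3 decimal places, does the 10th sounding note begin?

note 10 onset = 11/2b = 4520.548ms

1. 0.0ms @ 0 + 234.834ms (2/7)
2. 234.834ms @ 2/7 + 234.834ms (2/7)
3. 469.667ms @ 4/7 + 234.834ms (2/7)
4. 704.501ms @ 6/7 + 234.834ms (2/7)
5. 939.335ms @ 8/7 + 234.834ms (2/7)
6. 1174.168ms @ 10/7 + 234.834ms (2/7)
7. 1409.002ms @ 12/7 + 234.834ms (2/7)
8. 1643.836ms @ 2 + 1232.877ms (3/2)
9. 2876.712ms @ 7/2 + 1643.836ms (2)
10. 4520.548ms @ 11/2 + 205.479ms (1/4)
11. 4726.027ms @ 23/4 + 205.479ms (1/4)
12. 4931.507ms @ 6 + 328.767ms (2/5)
13. 5260.274ms @ 32/5 + 328.767ms (2/5)
14. 5589.041ms @ 34/5 + 328.767ms (2/5)
15. 5917.808ms @ 36/5 + 328.767ms (2/5)
16. 6246.575ms @ 38/5 + 328.767ms (2/5)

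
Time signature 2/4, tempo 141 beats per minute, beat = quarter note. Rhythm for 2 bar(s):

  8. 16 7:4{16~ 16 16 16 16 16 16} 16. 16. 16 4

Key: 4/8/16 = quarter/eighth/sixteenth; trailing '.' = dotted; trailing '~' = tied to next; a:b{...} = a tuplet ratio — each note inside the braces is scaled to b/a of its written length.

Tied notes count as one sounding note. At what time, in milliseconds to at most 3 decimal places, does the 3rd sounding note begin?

1. 0.0ms @ 0 + 319.149ms (3/4)
2. 319.149ms @ 3/4 + 106.383ms (1/4)
3. 425.532ms @ 1 + 121.581ms (2/7)
4. 547.112ms @ 9/7 + 60.79ms (1/7)
5. 607.903ms @ 10/7 + 60.79ms (1/7)
6. 668.693ms @ 11/7 + 60.79ms (1/7)
7. 729.483ms @ 12/7 + 60.79ms (1/7)
8. 790.274ms @ 13/7 + 60.79ms (1/7)
9. 851.064ms @ 2 + 159.574ms (3/8)
10. 1010.638ms @ 19/8 + 159.574ms (3/8)
11. 1170.213ms @ 11/4 + 106.383ms (1/4)
12. 1276.596ms @ 3 + 425.532ms (1)

note 3 onset = 1b = 425.532ms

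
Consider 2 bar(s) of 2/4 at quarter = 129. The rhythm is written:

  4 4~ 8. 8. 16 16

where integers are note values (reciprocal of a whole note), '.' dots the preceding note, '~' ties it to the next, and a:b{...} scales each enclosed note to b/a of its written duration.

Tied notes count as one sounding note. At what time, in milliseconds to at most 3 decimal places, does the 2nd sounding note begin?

note 2 onset = 1b = 465.116ms

1. 0.0ms @ 0 + 465.116ms (1)
2. 465.116ms @ 1 + 813.953ms (7/4)
3. 1279.07ms @ 11/4 + 348.837ms (3/4)
4. 1627.907ms @ 7/2 + 116.279ms (1/4)
5. 1744.186ms @ 15/4 + 116.279ms (1/4)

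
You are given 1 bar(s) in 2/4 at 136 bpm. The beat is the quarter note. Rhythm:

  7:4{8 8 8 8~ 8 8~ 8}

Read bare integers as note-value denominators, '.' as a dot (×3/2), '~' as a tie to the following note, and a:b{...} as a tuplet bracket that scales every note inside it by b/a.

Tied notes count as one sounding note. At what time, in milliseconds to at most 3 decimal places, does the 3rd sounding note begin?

1. 0.0ms @ 0 + 126.05ms (2/7)
2. 126.05ms @ 2/7 + 126.05ms (2/7)
3. 252.101ms @ 4/7 + 126.05ms (2/7)
4. 378.151ms @ 6/7 + 252.101ms (4/7)
5. 630.252ms @ 10/7 + 252.101ms (4/7)

note 3 onset = 4/7b = 252.101ms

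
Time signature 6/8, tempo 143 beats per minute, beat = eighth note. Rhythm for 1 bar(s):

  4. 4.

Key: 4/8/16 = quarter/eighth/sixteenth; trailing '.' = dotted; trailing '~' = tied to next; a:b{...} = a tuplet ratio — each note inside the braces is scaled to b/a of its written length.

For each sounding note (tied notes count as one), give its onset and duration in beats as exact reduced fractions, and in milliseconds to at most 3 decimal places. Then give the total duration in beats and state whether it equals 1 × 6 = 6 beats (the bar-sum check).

1) 0.0ms=0b +1258.741ms=3b
2) 1258.741ms=3b +1258.741ms=3b
Σ=6b of 6 (143bpm 6/8) — PASS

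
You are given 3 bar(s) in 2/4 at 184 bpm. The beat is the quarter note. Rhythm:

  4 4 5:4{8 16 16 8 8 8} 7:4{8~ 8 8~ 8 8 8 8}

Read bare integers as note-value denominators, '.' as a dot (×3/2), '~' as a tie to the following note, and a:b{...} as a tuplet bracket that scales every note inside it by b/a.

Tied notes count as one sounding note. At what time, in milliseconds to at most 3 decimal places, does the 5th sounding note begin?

note 5 onset = 13/5b = 847.826ms

1. 0.0ms @ 0 + 326.087ms (1)
2. 326.087ms @ 1 + 326.087ms (1)
3. 652.174ms @ 2 + 130.435ms (2/5)
4. 782.609ms @ 12/5 + 65.217ms (1/5)
5. 847.826ms @ 13/5 + 65.217ms (1/5)
6. 913.043ms @ 14/5 + 130.435ms (2/5)
7. 1043.478ms @ 16/5 + 130.435ms (2/5)
8. 1173.913ms @ 18/5 + 130.435ms (2/5)
9. 1304.348ms @ 4 + 186.335ms (4/7)
10. 1490.683ms @ 32/7 + 186.335ms (4/7)
11. 1677.019ms @ 36/7 + 93.168ms (2/7)
12. 1770.186ms @ 38/7 + 93.168ms (2/7)
13. 1863.354ms @ 40/7 + 93.168ms (2/7)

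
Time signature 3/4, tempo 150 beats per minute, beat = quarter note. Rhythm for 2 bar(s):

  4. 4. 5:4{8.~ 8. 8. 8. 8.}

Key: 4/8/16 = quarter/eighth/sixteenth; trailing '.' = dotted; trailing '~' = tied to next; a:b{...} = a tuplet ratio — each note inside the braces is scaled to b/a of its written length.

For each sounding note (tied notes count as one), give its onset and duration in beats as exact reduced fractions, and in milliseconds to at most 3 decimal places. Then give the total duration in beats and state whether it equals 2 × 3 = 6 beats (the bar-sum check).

1) 0.0ms=0b +600.0ms=3/2b
2) 600.0ms=3/2b +600.0ms=3/2b
3) 1200.0ms=3b +480.0ms=6/5b
4) 1680.0ms=21/5b +240.0ms=3/5b
5) 1920.0ms=24/5b +240.0ms=3/5b
6) 2160.0ms=27/5b +240.0ms=3/5b
Σ=6b of 6 (150bpm 3/4) — PASS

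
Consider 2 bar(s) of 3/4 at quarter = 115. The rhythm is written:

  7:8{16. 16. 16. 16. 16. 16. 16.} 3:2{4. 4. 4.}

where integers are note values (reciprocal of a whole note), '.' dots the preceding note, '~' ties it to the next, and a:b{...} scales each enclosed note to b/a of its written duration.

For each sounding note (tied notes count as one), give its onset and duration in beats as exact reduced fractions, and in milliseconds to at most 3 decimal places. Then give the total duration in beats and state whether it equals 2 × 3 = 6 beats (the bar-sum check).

1) 0.0ms=0b +223.602ms=3/7b
2) 223.602ms=3/7b +223.602ms=3/7b
3) 447.205ms=6/7b +223.602ms=3/7b
4) 670.807ms=9/7b +223.602ms=3/7b
5) 894.41ms=12/7b +223.602ms=3/7b
6) 1118.012ms=15/7b +223.602ms=3/7b
7) 1341.615ms=18/7b +223.602ms=3/7b
8) 1565.217ms=3b +521.739ms=1b
9) 2086.957ms=4b +521.739ms=1b
10) 2608.696ms=5b +521.739ms=1b
Σ=6b of 6 (115bpm 3/4) — PASS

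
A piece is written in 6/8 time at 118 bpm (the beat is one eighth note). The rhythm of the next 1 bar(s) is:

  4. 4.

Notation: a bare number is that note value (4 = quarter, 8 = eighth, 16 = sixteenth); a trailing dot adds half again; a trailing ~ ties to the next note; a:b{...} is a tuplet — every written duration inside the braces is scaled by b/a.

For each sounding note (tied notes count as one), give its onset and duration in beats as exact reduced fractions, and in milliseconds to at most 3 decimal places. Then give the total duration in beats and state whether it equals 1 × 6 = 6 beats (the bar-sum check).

1) 0.0ms=0b +1525.424ms=3b
2) 1525.424ms=3b +1525.424ms=3b
Σ=6b of 6 (118bpm 6/8) — PASS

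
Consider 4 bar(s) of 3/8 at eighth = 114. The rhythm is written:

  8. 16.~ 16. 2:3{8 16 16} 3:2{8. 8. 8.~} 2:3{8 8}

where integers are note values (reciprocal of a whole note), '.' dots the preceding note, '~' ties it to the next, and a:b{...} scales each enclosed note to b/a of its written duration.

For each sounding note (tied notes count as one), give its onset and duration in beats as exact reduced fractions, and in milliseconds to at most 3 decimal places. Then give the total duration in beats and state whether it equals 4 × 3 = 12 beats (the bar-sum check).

1) 0.0ms=0b +789.474ms=3/2b
2) 789.474ms=3/2b +789.474ms=3/2b
3) 1578.947ms=3b +789.474ms=3/2b
4) 2368.421ms=9/2b +394.737ms=3/4b
5) 2763.158ms=21/4b +394.737ms=3/4b
6) 3157.895ms=6b +526.316ms=1b
7) 3684.211ms=7b +526.316ms=1b
8) 4210.526ms=8b +1315.789ms=5/2b
9) 5526.316ms=21/2b +789.474ms=3/2b
Σ=12b of 12 (114bpm 3/8) — PASS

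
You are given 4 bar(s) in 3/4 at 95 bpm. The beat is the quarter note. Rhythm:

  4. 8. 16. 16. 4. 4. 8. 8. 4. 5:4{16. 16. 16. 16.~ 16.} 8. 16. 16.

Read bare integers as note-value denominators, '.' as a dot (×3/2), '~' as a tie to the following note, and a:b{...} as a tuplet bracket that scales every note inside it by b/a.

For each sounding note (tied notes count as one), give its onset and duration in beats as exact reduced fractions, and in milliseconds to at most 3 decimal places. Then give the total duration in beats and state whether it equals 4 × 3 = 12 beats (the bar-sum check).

1) 0.0ms=0b +947.368ms=3/2b
2) 947.368ms=3/2b +473.684ms=3/4b
3) 1421.053ms=9/4b +236.842ms=3/8b
4) 1657.895ms=21/8b +236.842ms=3/8b
5) 1894.737ms=3b +947.368ms=3/2b
6) 2842.105ms=9/2b +947.368ms=3/2b
7) 3789.474ms=6b +473.684ms=3/4b
8) 4263.158ms=27/4b +473.684ms=3/4b
9) 4736.842ms=15/2b +947.368ms=3/2b
10) 5684.211ms=9b +189.474ms=3/10b
11) 5873.684ms=93/10b +189.474ms=3/10b
12) 6063.158ms=48/5b +189.474ms=3/10b
13) 6252.632ms=99/10b +378.947ms=3/5b
14) 6631.579ms=21/2b +473.684ms=3/4b
15) 7105.263ms=45/4b +236.842ms=3/8b
16) 7342.105ms=93/8b +236.842ms=3/8b
Σ=12b of 12 (95bpm 3/4) — PASS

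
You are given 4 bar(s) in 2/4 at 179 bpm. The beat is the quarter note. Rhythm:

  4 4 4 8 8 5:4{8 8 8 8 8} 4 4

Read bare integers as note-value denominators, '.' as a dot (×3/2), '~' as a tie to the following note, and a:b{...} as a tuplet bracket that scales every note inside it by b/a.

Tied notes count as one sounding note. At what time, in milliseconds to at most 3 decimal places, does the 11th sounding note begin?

note 11 onset = 6b = 2011.173ms

1. 0.0ms @ 0 + 335.196ms (1)
2. 335.196ms @ 1 + 335.196ms (1)
3. 670.391ms @ 2 + 335.196ms (1)
4. 1005.587ms @ 3 + 167.598ms (1/2)
5. 1173.184ms @ 7/2 + 167.598ms (1/2)
6. 1340.782ms @ 4 + 134.078ms (2/5)
7. 1474.86ms @ 22/5 + 134.078ms (2/5)
8. 1608.939ms @ 24/5 + 134.078ms (2/5)
9. 1743.017ms @ 26/5 + 134.078ms (2/5)
10. 1877.095ms @ 28/5 + 134.078ms (2/5)
11. 2011.173ms @ 6 + 335.196ms (1)
12. 2346.369ms @ 7 + 335.196ms (1)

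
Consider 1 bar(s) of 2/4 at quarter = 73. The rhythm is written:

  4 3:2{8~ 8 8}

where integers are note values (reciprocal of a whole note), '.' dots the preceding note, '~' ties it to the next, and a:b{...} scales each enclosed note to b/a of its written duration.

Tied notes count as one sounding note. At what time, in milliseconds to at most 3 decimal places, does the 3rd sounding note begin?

note 3 onset = 5/3b = 1369.863ms

1. 0.0ms @ 0 + 821.918ms (1)
2. 821.918ms @ 1 + 547.945ms (2/3)
3. 1369.863ms @ 5/3 + 273.973ms (1/3)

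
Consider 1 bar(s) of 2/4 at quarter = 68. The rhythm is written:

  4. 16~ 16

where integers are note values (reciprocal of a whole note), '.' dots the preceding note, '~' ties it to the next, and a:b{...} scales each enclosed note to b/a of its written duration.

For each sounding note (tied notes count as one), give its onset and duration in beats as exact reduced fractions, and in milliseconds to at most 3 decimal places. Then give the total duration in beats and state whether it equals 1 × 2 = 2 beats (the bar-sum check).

1) 0.0ms=0b +1323.529ms=3/2b
2) 1323.529ms=3/2b +441.176ms=1/2b
Σ=2b of 2 (68bpm 2/4) — PASS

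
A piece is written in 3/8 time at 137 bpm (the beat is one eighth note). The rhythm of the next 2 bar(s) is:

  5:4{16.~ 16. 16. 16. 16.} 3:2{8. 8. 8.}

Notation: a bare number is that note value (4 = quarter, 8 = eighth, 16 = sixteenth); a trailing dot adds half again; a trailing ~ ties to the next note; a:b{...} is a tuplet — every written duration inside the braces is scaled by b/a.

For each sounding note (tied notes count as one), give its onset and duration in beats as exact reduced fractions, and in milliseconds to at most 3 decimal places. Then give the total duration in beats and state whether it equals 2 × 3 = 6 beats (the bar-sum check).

1) 0.0ms=0b +525.547ms=6/5b
2) 525.547ms=6/5b +262.774ms=3/5b
3) 788.321ms=9/5b +262.774ms=3/5b
4) 1051.095ms=12/5b +262.774ms=3/5b
5) 1313.869ms=3b +437.956ms=1b
6) 1751.825ms=4b +437.956ms=1b
7) 2189.781ms=5b +437.956ms=1b
Σ=6b of 6 (137bpm 3/8) — PASS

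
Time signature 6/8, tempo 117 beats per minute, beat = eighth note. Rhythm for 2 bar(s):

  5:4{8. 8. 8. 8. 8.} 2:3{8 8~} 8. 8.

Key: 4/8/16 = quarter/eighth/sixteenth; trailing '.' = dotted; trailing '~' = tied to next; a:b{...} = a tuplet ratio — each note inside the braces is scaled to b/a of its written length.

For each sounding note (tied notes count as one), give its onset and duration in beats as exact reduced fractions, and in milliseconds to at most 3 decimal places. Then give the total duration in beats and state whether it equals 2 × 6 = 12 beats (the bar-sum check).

1) 0.0ms=0b +615.385ms=6/5b
2) 615.385ms=6/5b +615.385ms=6/5b
3) 1230.769ms=12/5b +615.385ms=6/5b
4) 1846.154ms=18/5b +615.385ms=6/5b
5) 2461.538ms=24/5b +615.385ms=6/5b
6) 3076.923ms=6b +769.231ms=3/2b
7) 3846.154ms=15/2b +1538.462ms=3b
8) 5384.615ms=21/2b +769.231ms=3/2b
Σ=12b of 12 (117bpm 6/8) — PASS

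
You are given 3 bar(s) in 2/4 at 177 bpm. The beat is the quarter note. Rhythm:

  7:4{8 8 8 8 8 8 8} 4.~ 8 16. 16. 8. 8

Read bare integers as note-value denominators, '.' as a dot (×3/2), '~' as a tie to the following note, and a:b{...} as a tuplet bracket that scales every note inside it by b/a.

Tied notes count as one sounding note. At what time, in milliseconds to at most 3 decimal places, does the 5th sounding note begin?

1. 0.0ms @ 0 + 96.852ms (2/7)
2. 96.852ms @ 2/7 + 96.852ms (2/7)
3. 193.705ms @ 4/7 + 96.852ms (2/7)
4. 290.557ms @ 6/7 + 96.852ms (2/7)
5. 387.409ms @ 8/7 + 96.852ms (2/7)
6. 484.262ms @ 10/7 + 96.852ms (2/7)
7. 581.114ms @ 12/7 + 96.852ms (2/7)
8. 677.966ms @ 2 + 677.966ms (2)
9. 1355.932ms @ 4 + 127.119ms (3/8)
10. 1483.051ms @ 35/8 + 127.119ms (3/8)
11. 1610.169ms @ 19/4 + 254.237ms (3/4)
12. 1864.407ms @ 11/2 + 169.492ms (1/2)

note 5 onset = 8/7b = 387.409ms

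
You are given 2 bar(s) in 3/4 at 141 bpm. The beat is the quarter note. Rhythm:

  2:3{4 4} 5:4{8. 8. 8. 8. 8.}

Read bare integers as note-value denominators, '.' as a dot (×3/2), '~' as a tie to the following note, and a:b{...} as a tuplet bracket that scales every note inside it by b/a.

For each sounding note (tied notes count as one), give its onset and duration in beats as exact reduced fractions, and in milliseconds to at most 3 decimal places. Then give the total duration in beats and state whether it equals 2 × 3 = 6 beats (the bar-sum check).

1) 0.0ms=0b +638.298ms=3/2b
2) 638.298ms=3/2b +638.298ms=3/2b
3) 1276.596ms=3b +255.319ms=3/5b
4) 1531.915ms=18/5b +255.319ms=3/5b
5) 1787.234ms=21/5b +255.319ms=3/5b
6) 2042.553ms=24/5b +255.319ms=3/5b
7) 2297.872ms=27/5b +255.319ms=3/5b
Σ=6b of 6 (141bpm 3/4) — PASS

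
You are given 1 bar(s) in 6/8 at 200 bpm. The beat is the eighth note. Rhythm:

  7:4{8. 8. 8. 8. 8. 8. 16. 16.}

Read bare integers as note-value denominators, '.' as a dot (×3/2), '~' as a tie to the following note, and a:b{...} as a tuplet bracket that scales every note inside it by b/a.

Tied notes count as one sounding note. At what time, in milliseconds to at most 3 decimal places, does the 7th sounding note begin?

1. 0.0ms @ 0 + 257.143ms (6/7)
2. 257.143ms @ 6/7 + 257.143ms (6/7)
3. 514.286ms @ 12/7 + 257.143ms (6/7)
4. 771.429ms @ 18/7 + 257.143ms (6/7)
5. 1028.571ms @ 24/7 + 257.143ms (6/7)
6. 1285.714ms @ 30/7 + 257.143ms (6/7)
7. 1542.857ms @ 36/7 + 128.571ms (3/7)
8. 1671.429ms @ 39/7 + 128.571ms (3/7)

note 7 onset = 36/7b = 1542.857ms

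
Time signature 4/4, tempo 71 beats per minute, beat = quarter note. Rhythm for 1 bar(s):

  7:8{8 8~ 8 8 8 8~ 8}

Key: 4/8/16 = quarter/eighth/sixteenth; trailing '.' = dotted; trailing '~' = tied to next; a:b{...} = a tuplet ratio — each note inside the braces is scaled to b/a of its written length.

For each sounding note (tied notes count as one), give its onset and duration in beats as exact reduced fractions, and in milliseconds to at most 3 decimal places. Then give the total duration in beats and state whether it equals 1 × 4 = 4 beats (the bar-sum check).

1) 0.0ms=0b +482.897ms=4/7b
2) 482.897ms=4/7b +965.795ms=8/7b
3) 1448.692ms=12/7b +482.897ms=4/7b
4) 1931.59ms=16/7b +482.897ms=4/7b
5) 2414.487ms=20/7b +965.795ms=8/7b
Σ=4b of 4 (71bpm 4/4) — PASS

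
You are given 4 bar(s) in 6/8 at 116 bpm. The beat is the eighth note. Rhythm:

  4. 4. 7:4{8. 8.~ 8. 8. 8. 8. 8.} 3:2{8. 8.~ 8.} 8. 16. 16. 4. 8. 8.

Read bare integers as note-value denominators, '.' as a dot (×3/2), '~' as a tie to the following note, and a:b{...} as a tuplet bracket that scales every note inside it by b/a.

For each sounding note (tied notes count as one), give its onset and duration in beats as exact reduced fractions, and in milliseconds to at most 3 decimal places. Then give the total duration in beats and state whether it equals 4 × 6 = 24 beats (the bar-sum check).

1) 0.0ms=0b +1551.724ms=3b
2) 1551.724ms=3b +1551.724ms=3b
3) 3103.448ms=6b +443.35ms=6/7b
4) 3546.798ms=48/7b +886.7ms=12/7b
5) 4433.498ms=60/7b +443.35ms=6/7b
6) 4876.847ms=66/7b +443.35ms=6/7b
7) 5320.197ms=72/7b +443.35ms=6/7b
8) 5763.547ms=78/7b +443.35ms=6/7b
9) 6206.897ms=12b +517.241ms=1b
10) 6724.138ms=13b +1034.483ms=2b
11) 7758.621ms=15b +775.862ms=3/2b
12) 8534.483ms=33/2b +387.931ms=3/4b
13) 8922.414ms=69/4b +387.931ms=3/4b
14) 9310.345ms=18b +1551.724ms=3b
15) 10862.069ms=21b +775.862ms=3/2b
16) 11637.931ms=45/2b +775.862ms=3/2b
Σ=24b of 24 (116bpm 6/8) — PASS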